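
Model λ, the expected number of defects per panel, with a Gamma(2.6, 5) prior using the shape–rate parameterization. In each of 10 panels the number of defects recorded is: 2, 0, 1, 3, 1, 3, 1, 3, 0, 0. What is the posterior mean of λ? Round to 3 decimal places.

Total count ∑xᵢ = 14 over n = 10 panels.
Gamma is conjugate to the Poisson likelihood: posterior is Gamma(shape = 2.6+14 = 16.6, rate = 5+10 = 15).
E[λ | data] = 16.6/15 = 1.107.

Posterior mean ≈ 1.107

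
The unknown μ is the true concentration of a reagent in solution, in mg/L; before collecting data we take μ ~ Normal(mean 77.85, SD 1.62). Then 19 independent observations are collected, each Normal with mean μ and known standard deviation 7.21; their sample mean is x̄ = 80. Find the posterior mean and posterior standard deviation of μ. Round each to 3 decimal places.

Posterior mean ≈ 78.903; posterior SD ≈ 1.157

With known σ, the Normal prior is conjugate. Weight on the data is w = (n/σ²)/(n/σ² + 1/τ₀²) = 0.365496/(0.365496+0.381039) = 0.48959.
Posterior mean = w·x̄ + (1−w)·μ₀ = 0.48959·80 + 0.51041·77.85 = 78.903. Posterior variance = 1/(0.365496+0.381039) = 1.33952, so SD = 1.157.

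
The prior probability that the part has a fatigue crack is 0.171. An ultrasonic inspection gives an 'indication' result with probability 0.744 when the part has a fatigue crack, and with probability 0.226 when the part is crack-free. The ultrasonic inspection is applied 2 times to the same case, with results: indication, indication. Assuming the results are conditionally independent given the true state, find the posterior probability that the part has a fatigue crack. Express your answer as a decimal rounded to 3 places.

Posterior P(H) ≈ 0.691

Let H be the event that the part has a fatigue crack; start with P(H) = 0.171. P('indication'|H) = 0.744, P('indication'|¬H) = 0.226.
Update on result 1 ('indication'): P(H) ← 0.744·0.1710 / (0.744·0.1710 + 0.226·0.8290) = 0.12722/0.31458 = 0.4044.
Update on result 2 ('indication'): P(H) ← 0.744·0.4044 / (0.744·0.4044 + 0.226·0.5956) = 0.30089/0.43549 = 0.6909.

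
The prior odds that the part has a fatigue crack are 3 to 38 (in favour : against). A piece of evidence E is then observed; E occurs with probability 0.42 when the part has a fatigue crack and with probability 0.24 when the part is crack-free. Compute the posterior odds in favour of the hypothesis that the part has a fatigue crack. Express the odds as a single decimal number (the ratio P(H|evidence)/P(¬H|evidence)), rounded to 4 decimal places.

Prior odds = 3/38 = 0.078947. In log-odds, ln(0.078947) = -2.5390.
Add log likelihood ratio: ln(1.7500) = 0.55962.
Posterior log-odds = -1.9794, so posterior odds = exp(-1.9794) = 0.13816.

Posterior odds ≈ 0.1382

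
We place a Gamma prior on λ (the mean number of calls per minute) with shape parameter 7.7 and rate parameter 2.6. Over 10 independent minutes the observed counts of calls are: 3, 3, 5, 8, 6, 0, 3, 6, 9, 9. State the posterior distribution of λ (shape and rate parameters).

Posterior: Gamma(shape=59.7, rate=12.6)

The Poisson likelihood adds the total count to the shape and the number of exposure periods to the rate. Here ∑xᵢ = 52 and n = 10, so shape 7.7→59.7 and rate 2.6→12.6.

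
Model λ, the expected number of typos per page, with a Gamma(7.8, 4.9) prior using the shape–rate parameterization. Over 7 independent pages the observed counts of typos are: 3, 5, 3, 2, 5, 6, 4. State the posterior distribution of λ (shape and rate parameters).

The Poisson likelihood adds the total count to the shape and the number of exposure periods to the rate. Here ∑xᵢ = 28 and n = 7, so shape 7.8→35.8 and rate 4.9→11.9.

Posterior: Gamma(shape=35.8, rate=11.9)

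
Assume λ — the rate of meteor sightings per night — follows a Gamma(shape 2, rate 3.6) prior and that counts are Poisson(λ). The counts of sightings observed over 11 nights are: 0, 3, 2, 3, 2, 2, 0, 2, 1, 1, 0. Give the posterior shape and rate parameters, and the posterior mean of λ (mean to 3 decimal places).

Posterior: Gamma(shape=18, rate=14.6); mean ≈ 1.233

The Poisson likelihood adds the total count to the shape and the number of exposure periods to the rate. Here ∑xᵢ = 16 and n = 11, so shape 2→18 and rate 3.6→14.6.
Posterior mean = shape/rate = 18/14.6 = 1.233.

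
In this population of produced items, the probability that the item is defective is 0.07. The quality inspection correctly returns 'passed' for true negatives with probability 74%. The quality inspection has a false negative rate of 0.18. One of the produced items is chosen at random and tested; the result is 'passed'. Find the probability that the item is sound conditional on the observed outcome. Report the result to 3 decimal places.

Write H for 'the item is defective'. Prior odds H:¬H = 0.07/0.93 = 0.075269. For the 'passed' outcome, the likelihood ratio is 0.18/0.74 = 0.24324.
Posterior odds = 0.075269 × 0.24324 = 0.018309, so P(H|E) = 0.018309/(1+0.018309) = 0.018. Then P(¬H|E) = 1 − 0.018 = 0.982.

P(¬H | E) ≈ 0.982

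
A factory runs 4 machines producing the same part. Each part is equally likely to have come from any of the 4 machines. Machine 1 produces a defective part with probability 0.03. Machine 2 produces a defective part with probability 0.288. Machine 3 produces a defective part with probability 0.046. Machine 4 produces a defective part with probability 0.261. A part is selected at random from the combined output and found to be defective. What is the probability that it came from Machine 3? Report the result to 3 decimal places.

Tabulate prior·likelihood by source: [1] prior 0.25, lik 0.03, product 0.007500; [2] prior 0.25, lik 0.288, product 0.07200; [3] prior 0.25, lik 0.046, product 0.01150; [4] prior 0.25, lik 0.261, product 0.06525.
Normalizing constant = 0.15625; the posterior for Machine 3 is its product over the sum, 0.01150/0.15625 = 0.074.

Posterior probability ≈ 0.074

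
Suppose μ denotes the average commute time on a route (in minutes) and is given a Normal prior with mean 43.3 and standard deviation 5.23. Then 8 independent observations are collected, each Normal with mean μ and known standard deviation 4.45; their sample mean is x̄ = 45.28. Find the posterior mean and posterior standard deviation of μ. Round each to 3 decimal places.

Prior precision 1/τ₀² = 1/5.23² = 0.0365592; data precision n/σ² = 8/4.45² = 0.403989.
Posterior precision = 0.0365592 + 0.403989 = 0.440549, giving posterior SD = 1/√0.440549 = 1.507.
Posterior mean = (0.0365592·43.3 + 0.403989·45.28) / 0.440549 = 45.116.

Posterior mean ≈ 45.116; posterior SD ≈ 1.507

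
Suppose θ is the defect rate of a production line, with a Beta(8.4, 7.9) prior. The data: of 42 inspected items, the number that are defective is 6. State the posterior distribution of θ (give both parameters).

Observing 6 successes and 36 failures updates Beta(8.4, 7.9) by adding the success and failure counts to the two shape parameters: α = 8.4+6 = 14.4, β = 7.9+36 = 43.9.

Posterior: Beta(14.4, 43.9)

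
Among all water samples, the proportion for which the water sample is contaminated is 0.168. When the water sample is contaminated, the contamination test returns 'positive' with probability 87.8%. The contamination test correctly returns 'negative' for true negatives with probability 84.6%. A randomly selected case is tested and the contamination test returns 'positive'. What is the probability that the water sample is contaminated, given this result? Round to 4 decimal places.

Write H for 'the water sample is contaminated'. Prior odds H:¬H = 0.168/0.832 = 0.20192. For the 'positive' outcome, the likelihood ratio is 0.878/0.154 = 5.7013.
Posterior odds = 0.20192 × 5.7013 = 1.1512, so P(H|E) = 1.1512/(1+1.1512) = 0.5351.

P(H | E) ≈ 0.5351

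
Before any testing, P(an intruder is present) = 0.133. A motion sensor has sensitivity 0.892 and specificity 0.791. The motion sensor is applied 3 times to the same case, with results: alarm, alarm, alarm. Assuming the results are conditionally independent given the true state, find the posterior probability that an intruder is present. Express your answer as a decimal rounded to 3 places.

Posterior P(H) ≈ 0.923

With H the event that an intruder is present, the joint likelihood of the observed sequence is P(data|H) = 0.892·0.892·0.892 = 0.70973 and P(data|¬H) = 0.209·0.209·0.209 = 0.0091293.
Bayes: P(H|data) = 0.133·0.70973 / (0.133·0.70973 + 0.867·0.0091293) = 0.094394/0.10231 = 0.9226.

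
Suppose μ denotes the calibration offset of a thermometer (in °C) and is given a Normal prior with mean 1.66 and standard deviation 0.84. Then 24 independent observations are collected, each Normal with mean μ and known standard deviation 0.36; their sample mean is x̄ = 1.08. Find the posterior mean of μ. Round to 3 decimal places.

With known σ, the Normal prior is conjugate. Weight on the data is w = (n/σ²)/(n/σ² + 1/τ₀²) = 185.185/(185.185+1.41723) = 0.99241.
Posterior mean = w·x̄ + (1−w)·μ₀ = 0.99241·1.08 + 0.0075949·1.66 = 1.084.

Posterior mean ≈ 1.084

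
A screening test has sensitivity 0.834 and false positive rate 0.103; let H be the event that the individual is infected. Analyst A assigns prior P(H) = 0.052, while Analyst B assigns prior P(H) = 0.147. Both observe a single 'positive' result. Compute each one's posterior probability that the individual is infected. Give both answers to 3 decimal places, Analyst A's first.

P('+'|H) = 0.834, P('+'|¬H) = 0.103.
Analyst A: numerator 0.834·0.052 = 0.043368; evidence = 0.043368+0.103·0.948 = 0.14101; posterior = 0.308.
Analyst B: numerator 0.834·0.147 = 0.12260; evidence = 0.12260+0.103·0.853 = 0.21046; posterior = 0.583.

Analyst A: 0.308; Analyst B: 0.583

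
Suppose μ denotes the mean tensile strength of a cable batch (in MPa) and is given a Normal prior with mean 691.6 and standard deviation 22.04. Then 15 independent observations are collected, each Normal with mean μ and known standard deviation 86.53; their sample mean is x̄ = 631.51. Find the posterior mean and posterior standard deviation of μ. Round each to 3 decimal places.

Prior precision 1/τ₀² = 1/22.04² = 0.00205862; data precision n/σ² = 15/86.53² = 0.00200335.
Posterior precision = 0.00205862 + 0.00200335 = 0.00406198, giving posterior SD = 1/√0.00406198 = 15.690.
Posterior mean = (0.00205862·691.6 + 0.00200335·631.51) / 0.00406198 = 661.964.

Posterior mean ≈ 661.964; posterior SD ≈ 15.690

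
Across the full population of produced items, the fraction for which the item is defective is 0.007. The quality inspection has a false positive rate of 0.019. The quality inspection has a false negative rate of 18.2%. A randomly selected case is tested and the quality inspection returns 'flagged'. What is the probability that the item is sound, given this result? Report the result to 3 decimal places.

P(¬H | E) ≈ 0.767

Write H for 'the item is defective'. Prior odds H:¬H = 0.007/0.993 = 0.0070493. For the 'flagged' outcome, the likelihood ratio is 0.818/0.019 = 43.053.
Posterior odds = 0.0070493 × 43.053 = 0.30349, so P(H|E) = 0.30349/(1+0.30349) = 0.233. Then P(¬H|E) = 1 − 0.233 = 0.767.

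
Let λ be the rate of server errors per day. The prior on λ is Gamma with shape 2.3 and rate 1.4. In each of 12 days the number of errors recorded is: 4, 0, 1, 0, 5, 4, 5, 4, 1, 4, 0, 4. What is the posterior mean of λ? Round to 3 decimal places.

Posterior mean ≈ 2.560

The Poisson likelihood adds the total count to the shape and the number of exposure periods to the rate. Here ∑xᵢ = 32 and n = 12, so shape 2.3→34.3 and rate 1.4→13.4.
E[λ | data] = 34.3/13.4 = 2.560.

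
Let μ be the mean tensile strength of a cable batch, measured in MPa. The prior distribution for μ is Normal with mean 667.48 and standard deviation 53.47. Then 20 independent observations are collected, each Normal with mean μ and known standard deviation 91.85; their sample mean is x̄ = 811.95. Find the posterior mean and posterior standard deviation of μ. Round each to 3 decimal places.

Posterior mean ≈ 793.375; posterior SD ≈ 19.173

With known σ, the Normal prior is conjugate. Weight on the data is w = (n/σ²)/(n/σ² + 1/τ₀²) = 0.00237067/(0.00237067+0.00034977) = 0.87143.
Posterior mean = w·x̄ + (1−w)·μ₀ = 0.87143·811.95 + 0.12857·667.48 = 793.375. Posterior variance = 1/(0.00237067+0.00034977) = 367.587, so SD = 19.173.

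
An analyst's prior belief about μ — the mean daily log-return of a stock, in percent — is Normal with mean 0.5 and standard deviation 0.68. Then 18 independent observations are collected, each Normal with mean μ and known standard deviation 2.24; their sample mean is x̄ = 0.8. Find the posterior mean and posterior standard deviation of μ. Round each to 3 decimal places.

Posterior mean ≈ 0.687; posterior SD ≈ 0.417

With known σ, the Normal prior is conjugate. Weight on the data is w = (n/σ²)/(n/σ² + 1/τ₀²) = 3.58737/(3.58737+2.16263) = 0.62389.
Posterior mean = w·x̄ + (1−w)·μ₀ = 0.62389·0.8 + 0.37611·0.5 = 0.687. Posterior variance = 1/(3.58737+2.16263) = 0.173913, so SD = 0.417.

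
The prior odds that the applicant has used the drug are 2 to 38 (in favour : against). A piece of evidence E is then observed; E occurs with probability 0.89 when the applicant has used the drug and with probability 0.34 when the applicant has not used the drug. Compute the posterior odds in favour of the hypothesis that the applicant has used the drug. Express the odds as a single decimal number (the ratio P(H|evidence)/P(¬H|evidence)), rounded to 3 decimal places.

Prior odds = 2/38 = 0.052632.
Likelihood ratio for E = 0.89/0.34 = 2.6176.
Posterior odds = prior odds × LR = 0.13777.

Posterior odds ≈ 0.138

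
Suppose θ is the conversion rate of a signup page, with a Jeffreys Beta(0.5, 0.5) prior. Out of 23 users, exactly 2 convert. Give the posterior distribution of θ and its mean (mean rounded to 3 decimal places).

The binomial likelihood is conjugate to the Beta prior: with 2 successes and 21 failures, the posterior is Beta(0.5+2, 0.5+21) = Beta(2.5, 21.5).
Posterior mean = α/(α+β) = 2.5/24 = 0.104.

Posterior: Beta(2.5, 21.5); mean ≈ 0.104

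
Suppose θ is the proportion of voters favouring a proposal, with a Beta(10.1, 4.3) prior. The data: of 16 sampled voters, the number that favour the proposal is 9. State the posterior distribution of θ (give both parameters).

Posterior: Beta(19.1, 11.3)

The binomial likelihood is conjugate to the Beta prior: with 9 successes and 7 failures, the posterior is Beta(10.1+9, 4.3+7) = Beta(19.1, 11.3).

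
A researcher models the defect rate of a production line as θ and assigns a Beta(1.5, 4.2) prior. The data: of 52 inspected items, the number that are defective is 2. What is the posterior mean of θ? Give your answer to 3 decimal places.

Observing 2 successes and 50 failures updates Beta(1.5, 4.2) by adding the success and failure counts to the two shape parameters: α = 1.5+2 = 3.5, β = 4.2+50 = 54.2.
Posterior mean = α/(α+β) = 3.5/57.7 = 0.061.

Posterior mean ≈ 0.061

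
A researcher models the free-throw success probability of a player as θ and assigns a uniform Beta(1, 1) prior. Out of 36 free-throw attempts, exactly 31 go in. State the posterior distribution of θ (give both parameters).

Posterior: Beta(32, 6)

Observing 31 successes and 5 failures updates Beta(1, 1) by adding the success and failure counts to the two shape parameters: α = 1+31 = 32, β = 1+5 = 6.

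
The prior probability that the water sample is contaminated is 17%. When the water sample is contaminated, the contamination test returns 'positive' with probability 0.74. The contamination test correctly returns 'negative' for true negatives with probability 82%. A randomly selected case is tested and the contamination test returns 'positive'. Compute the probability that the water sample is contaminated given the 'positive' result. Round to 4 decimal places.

Write H for 'the water sample is contaminated'. Prior odds H:¬H = 0.17/0.83 = 0.20482. For the 'positive' outcome, the likelihood ratio is 0.74/0.18 = 4.1111.
Posterior odds = 0.20482 × 4.1111 = 0.84203, so P(H|E) = 0.84203/(1+0.84203) = 0.4571.

P(H | E) ≈ 0.4571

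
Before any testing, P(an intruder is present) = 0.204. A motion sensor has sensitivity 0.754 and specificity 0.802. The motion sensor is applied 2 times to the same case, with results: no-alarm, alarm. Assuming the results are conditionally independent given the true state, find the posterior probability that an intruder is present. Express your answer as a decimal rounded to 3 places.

Posterior P(H) ≈ 0.230

Let H be the event that an intruder is present; start with P(H) = 0.204. P('alarm'|H) = 0.754, P('alarm'|¬H) = 0.198.
Update on result 1 ('no-alarm'): P(H) ← 0.246·0.2040 / (0.246·0.2040 + 0.802·0.7960) = 0.050184/0.68858 = 0.0729.
Update on result 2 ('alarm'): P(H) ← 0.754·0.0729 / (0.754·0.0729 + 0.198·0.9271) = 0.054952/0.23852 = 0.2304.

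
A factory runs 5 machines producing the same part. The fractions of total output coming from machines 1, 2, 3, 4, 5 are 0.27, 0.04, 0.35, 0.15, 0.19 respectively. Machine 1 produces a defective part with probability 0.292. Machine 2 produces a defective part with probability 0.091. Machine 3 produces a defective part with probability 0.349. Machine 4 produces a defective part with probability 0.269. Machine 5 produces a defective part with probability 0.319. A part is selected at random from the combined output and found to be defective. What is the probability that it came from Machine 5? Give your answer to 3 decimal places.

Posterior probability ≈ 0.198

Tabulate prior·likelihood by source: [1] prior 0.27, lik 0.292, product 0.07884; [2] prior 0.04, lik 0.091, product 0.003640; [3] prior 0.35, lik 0.349, product 0.1221; [4] prior 0.15, lik 0.269, product 0.04035; [5] prior 0.19, lik 0.319, product 0.06061.
Normalizing constant = 0.30559; the posterior for Machine 5 is its product over the sum, 0.06061/0.30559 = 0.198.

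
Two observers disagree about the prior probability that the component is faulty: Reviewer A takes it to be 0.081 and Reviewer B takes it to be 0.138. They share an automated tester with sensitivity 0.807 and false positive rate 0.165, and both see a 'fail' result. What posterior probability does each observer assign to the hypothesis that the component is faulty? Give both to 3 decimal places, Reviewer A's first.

P('+'|H) = 0.807, P('+'|¬H) = 0.165.
Reviewer A: numerator 0.807·0.081 = 0.065367; evidence = 0.065367+0.165·0.919 = 0.21700; posterior = 0.301.
Reviewer B: numerator 0.807·0.138 = 0.11137; evidence = 0.11137+0.165·0.862 = 0.25360; posterior = 0.439.

Reviewer A: 0.301; Reviewer B: 0.439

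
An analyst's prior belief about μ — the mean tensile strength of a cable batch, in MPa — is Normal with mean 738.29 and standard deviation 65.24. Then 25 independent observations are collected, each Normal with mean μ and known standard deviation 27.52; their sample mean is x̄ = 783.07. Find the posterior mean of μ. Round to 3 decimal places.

With known σ, the Normal prior is conjugate. Weight on the data is w = (n/σ²)/(n/σ² + 1/τ₀²) = 0.0330098/(0.0330098+0.00023495) = 0.99293.
Posterior mean = w·x̄ + (1−w)·μ₀ = 0.99293·783.07 + 0.0070672·738.29 = 782.754.

Posterior mean ≈ 782.754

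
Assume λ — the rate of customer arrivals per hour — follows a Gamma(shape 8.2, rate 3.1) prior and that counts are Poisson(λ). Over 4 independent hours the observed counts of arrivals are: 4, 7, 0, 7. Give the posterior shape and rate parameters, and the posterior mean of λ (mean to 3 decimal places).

The Poisson likelihood adds the total count to the shape and the number of exposure periods to the rate. Here ∑xᵢ = 18 and n = 4, so shape 8.2→26.2 and rate 3.1→7.1.
Posterior mean = shape/rate = 26.2/7.1 = 3.690.

Posterior: Gamma(shape=26.2, rate=7.1); mean ≈ 3.690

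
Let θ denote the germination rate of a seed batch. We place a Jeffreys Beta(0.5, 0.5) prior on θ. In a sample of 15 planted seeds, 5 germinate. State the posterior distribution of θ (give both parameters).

Posterior: Beta(5.5, 10.5)

Observing 5 successes and 10 failures updates Beta(0.5, 0.5) by adding the success and failure counts to the two shape parameters: α = 0.5+5 = 5.5, β = 0.5+10 = 10.5.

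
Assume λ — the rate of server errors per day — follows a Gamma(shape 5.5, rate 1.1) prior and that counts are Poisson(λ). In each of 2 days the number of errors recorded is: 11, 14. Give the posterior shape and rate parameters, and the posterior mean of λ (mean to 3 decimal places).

Posterior: Gamma(shape=30.5, rate=3.1); mean ≈ 9.839

The Poisson likelihood adds the total count to the shape and the number of exposure periods to the rate. Here ∑xᵢ = 25 and n = 2, so shape 5.5→30.5 and rate 1.1→3.1.
Posterior mean = shape/rate = 30.5/3.1 = 9.839.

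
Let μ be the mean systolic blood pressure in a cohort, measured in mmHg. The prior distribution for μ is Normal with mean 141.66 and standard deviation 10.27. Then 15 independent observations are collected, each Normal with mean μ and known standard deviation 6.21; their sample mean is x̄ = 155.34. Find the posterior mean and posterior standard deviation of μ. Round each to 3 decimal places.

Posterior mean ≈ 155.014; posterior SD ≈ 1.584

With known σ, the Normal prior is conjugate. Weight on the data is w = (n/σ²)/(n/σ² + 1/τ₀²) = 0.388963/(0.388963+0.00948111) = 0.97620.
Posterior mean = w·x̄ + (1−w)·μ₀ = 0.97620·155.34 + 0.023795·141.66 = 155.014. Posterior variance = 1/(0.388963+0.00948111) = 2.50976, so SD = 1.584.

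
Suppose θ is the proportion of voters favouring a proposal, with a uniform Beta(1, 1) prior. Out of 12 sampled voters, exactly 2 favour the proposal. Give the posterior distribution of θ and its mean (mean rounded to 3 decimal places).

Posterior: Beta(3, 11); mean ≈ 0.214

Observing 2 successes and 10 failures updates Beta(1, 1) by adding the success and failure counts to the two shape parameters: α = 1+2 = 3, β = 1+10 = 11.
E[θ | data] = 3/(3+11) = 0.214.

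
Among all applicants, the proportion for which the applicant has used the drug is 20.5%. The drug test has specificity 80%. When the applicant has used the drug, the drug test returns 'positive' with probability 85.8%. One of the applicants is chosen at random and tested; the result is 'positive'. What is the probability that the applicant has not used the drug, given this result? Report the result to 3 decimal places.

P(¬H | E) ≈ 0.475

Let H be the event that the applicant has used the drug. P(H) = 0.205, so P(¬H) = 0.795. With E the 'positive' result, P(E|H) = 0.858 and P(E|¬H) = 0.2.
P(E) = 0.858·0.205 + 0.2·0.795 = 0.17589 + 0.15900 = 0.33489.
By Bayes' theorem, P(H|E) = 0.17589 / 0.33489 = 0.525. Hence P(¬H|E) = 1 − 0.525 = 0.475.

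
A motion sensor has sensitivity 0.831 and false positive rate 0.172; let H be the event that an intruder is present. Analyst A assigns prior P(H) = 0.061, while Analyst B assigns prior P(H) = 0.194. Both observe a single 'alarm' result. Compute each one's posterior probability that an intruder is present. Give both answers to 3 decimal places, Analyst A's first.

P('+'|H) = 0.831, P('+'|¬H) = 0.172.
Analyst A: numerator 0.831·0.061 = 0.050691; evidence = 0.050691+0.172·0.939 = 0.21220; posterior = 0.239.
Analyst B: numerator 0.831·0.194 = 0.16121; evidence = 0.16121+0.172·0.806 = 0.29985; posterior = 0.538.

Analyst A: 0.239; Analyst B: 0.538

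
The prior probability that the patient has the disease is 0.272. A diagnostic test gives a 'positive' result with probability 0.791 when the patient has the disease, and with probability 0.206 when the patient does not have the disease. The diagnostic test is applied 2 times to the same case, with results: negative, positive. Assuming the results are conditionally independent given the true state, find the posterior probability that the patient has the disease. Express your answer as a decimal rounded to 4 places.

Posterior P(H) ≈ 0.2741

With H the event that the patient has the disease, the joint likelihood of the observed sequence is P(data|H) = 0.209·0.791 = 0.16532 and P(data|¬H) = 0.794·0.206 = 0.16356.
Bayes: P(H|data) = 0.272·0.16532 / (0.272·0.16532 + 0.728·0.16356) = 0.044967/0.16404 = 0.2741.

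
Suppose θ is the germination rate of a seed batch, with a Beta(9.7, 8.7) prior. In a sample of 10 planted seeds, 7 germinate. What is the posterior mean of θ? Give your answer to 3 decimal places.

Posterior mean ≈ 0.588

The binomial likelihood is conjugate to the Beta prior: with 7 successes and 3 failures, the posterior is Beta(9.7+7, 8.7+3) = Beta(16.7, 11.7).
Posterior mean = α/(α+β) = 16.7/28.4 = 0.588.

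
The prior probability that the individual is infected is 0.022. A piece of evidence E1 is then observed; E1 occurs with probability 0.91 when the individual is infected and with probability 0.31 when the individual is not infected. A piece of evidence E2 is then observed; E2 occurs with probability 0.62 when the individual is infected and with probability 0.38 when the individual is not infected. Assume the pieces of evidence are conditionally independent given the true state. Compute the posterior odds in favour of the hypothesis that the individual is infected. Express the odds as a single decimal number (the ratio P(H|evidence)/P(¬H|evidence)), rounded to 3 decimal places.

Posterior odds ≈ 0.108

Prior odds = 0.022/(1−0.022) = 0.022495.
Likelihood ratio for E1 = 0.91/0.31 = 2.9355.
Likelihood ratio for E2 = 0.62/0.38 = 1.6316.
Posterior odds = prior odds × LR₁ × LR₂ = 0.10774.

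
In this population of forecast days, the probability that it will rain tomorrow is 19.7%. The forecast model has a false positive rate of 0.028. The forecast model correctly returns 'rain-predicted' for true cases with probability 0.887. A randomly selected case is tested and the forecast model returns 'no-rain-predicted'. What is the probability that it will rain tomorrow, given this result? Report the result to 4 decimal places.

P(H | E) ≈ 0.0277

Let H be the event that it will rain tomorrow. P(H) = 0.197, so P(¬H) = 0.803. With E the 'no-rain-predicted' result, P(E|H) = 0.113 and P(E|¬H) = 0.972.
P(E) = 0.113·0.197 + 0.972·0.803 = 0.022261 + 0.78052 = 0.80278.
By Bayes' theorem, P(H|E) = 0.022261 / 0.80278 = 0.0277.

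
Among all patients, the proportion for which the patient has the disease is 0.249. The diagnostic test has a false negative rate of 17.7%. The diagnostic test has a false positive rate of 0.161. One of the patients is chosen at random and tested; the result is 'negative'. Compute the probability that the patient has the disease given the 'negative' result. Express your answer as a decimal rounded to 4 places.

P(H | E) ≈ 0.0654

Let H be the event that the patient has the disease. P(H) = 0.249, so P(¬H) = 0.751. With E the 'negative' result, P(E|H) = 0.177 and P(E|¬H) = 0.839.
P(E) = 0.177·0.249 + 0.839·0.751 = 0.044073 + 0.63009 = 0.67416.
By Bayes' theorem, P(H|E) = 0.044073 / 0.67416 = 0.0654.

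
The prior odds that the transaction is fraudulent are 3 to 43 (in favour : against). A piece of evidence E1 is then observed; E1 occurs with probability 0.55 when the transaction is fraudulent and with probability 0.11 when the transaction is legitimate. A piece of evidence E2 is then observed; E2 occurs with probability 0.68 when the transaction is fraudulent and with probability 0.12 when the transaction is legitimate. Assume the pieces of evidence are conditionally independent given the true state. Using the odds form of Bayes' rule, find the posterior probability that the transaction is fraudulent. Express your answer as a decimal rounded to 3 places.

Posterior probability ≈ 0.664

Prior odds = 3/43 = 0.069767. In log-odds, ln(0.069767) = -2.6626.
Add log likelihood ratios: ln(5.0000) + ln(5.6667) = 3.3440.
Posterior log-odds = 0.68145, so posterior odds = exp(0.68145) = 1.9767. Converting, P(H|E) = 1.9767/2.9767 = 0.664.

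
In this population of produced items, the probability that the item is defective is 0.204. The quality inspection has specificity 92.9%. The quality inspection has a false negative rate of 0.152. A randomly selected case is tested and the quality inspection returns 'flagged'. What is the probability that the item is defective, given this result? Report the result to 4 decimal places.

P(H | E) ≈ 0.7538

Let H be the event that the item is defective. P(H) = 0.204, so P(¬H) = 0.796. With E the 'flagged' result, P(E|H) = 0.848 and P(E|¬H) = 0.071.
P(E) = 0.848·0.204 + 0.071·0.796 = 0.17299 + 0.056516 = 0.22951.
By Bayes' theorem, P(H|E) = 0.17299 / 0.22951 = 0.7538.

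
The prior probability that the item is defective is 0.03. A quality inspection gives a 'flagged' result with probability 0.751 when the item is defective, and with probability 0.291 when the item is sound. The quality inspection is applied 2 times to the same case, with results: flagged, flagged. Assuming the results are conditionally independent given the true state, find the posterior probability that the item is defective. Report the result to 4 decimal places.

Posterior P(H) ≈ 0.1708

Let H be the event that the item is defective; start with P(H) = 0.03. P('flagged'|H) = 0.751, P('flagged'|¬H) = 0.291.
Update on result 1 ('flagged'): P(H) ← 0.751·0.0300 / (0.751·0.0300 + 0.291·0.9700) = 0.022530/0.30480 = 0.0739.
Update on result 2 ('flagged'): P(H) ← 0.751·0.0739 / (0.751·0.0739 + 0.291·0.9261) = 0.055512/0.32500 = 0.1708.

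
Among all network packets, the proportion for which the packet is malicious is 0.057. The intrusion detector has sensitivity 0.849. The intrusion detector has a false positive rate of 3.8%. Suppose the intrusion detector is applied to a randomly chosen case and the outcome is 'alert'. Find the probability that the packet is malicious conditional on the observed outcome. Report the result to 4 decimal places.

Let H be the event that the packet is malicious. P(H) = 0.057, so P(¬H) = 0.943. With E the 'alert' result, P(E|H) = 0.849 and P(E|¬H) = 0.038.
P(E) = 0.849·0.057 + 0.038·0.943 = 0.048393 + 0.035834 = 0.084227.
By Bayes' theorem, P(H|E) = 0.048393 / 0.084227 = 0.5746.

P(H | E) ≈ 0.5746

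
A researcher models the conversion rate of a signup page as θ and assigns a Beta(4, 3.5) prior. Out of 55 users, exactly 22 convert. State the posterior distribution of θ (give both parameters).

Posterior: Beta(26, 36.5)

Observing 22 successes and 33 failures updates Beta(4, 3.5) by adding the success and failure counts to the two shape parameters: α = 4+22 = 26, β = 3.5+33 = 36.5.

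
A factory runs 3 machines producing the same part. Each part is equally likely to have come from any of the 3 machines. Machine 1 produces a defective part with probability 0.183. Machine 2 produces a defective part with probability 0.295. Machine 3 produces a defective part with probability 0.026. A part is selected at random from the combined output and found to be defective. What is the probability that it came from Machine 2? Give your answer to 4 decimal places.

Posterior probability ≈ 0.5853

P(defective|M1) = 0.183; P(defective|M2) = 0.295; P(defective|M3) = 0.026.
Prior × likelihood for each source: 0.333333·0.183=0.06100, 0.333333·0.295=0.09833, 0.333333·0.026=0.008667. Summing gives P(defective) = 0.16800.
P(Machine 2 | defective) = 0.09833 / 0.16800 = 0.5853.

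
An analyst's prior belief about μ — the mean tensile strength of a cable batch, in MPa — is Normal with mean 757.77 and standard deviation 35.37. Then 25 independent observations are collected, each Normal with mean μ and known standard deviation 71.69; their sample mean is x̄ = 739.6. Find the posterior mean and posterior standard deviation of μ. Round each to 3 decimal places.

Posterior mean ≈ 742.164; posterior SD ≈ 13.288

With known σ, the Normal prior is conjugate. Weight on the data is w = (n/σ²)/(n/σ² + 1/τ₀²) = 0.00486433/(0.00486433+0.00079934) = 0.85887.
Posterior mean = w·x̄ + (1−w)·μ₀ = 0.85887·739.6 + 0.14113·757.77 = 742.164. Posterior variance = 1/(0.00486433+0.00079934) = 176.564, so SD = 13.288.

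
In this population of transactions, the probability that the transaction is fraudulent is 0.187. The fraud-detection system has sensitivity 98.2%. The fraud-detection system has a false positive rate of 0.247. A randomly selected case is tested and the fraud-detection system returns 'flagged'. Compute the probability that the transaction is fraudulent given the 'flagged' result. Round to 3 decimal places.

P(H | E) ≈ 0.478

Write H for 'the transaction is fraudulent'. Prior odds H:¬H = 0.187/0.813 = 0.23001. For the 'flagged' outcome, the likelihood ratio is 0.982/0.247 = 3.9757.
Posterior odds = 0.23001 × 3.9757 = 0.91446, so P(H|E) = 0.91446/(1+0.91446) = 0.478.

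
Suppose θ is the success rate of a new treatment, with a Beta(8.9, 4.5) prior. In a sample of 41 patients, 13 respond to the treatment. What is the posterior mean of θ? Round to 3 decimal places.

Posterior mean ≈ 0.403

The binomial likelihood is conjugate to the Beta prior: with 13 successes and 28 failures, the posterior is Beta(8.9+13, 4.5+28) = Beta(21.9, 32.5).
Posterior mean = α/(α+β) = 21.9/54.4 = 0.403.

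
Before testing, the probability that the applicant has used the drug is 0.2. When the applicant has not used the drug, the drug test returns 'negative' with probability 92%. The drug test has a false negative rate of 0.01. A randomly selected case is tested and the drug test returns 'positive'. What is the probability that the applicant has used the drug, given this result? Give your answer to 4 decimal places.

P(H | E) ≈ 0.7557

Write H for 'the applicant has used the drug'. Prior odds H:¬H = 0.2/0.8 = 0.25000. For the 'positive' outcome, the likelihood ratio is 0.99/0.08 = 12.375.
Posterior odds = 0.25000 × 12.375 = 3.0938, so P(H|E) = 3.0938/(1+3.0938) = 0.7557.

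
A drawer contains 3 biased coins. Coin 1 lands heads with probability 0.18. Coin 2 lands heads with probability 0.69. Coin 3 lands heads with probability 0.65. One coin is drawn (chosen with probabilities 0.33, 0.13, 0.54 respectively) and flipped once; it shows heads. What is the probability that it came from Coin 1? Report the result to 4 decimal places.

Posterior probability ≈ 0.1188

Tabulate prior·likelihood by source: [1] prior 0.33, lik 0.18, product 0.05940; [2] prior 0.13, lik 0.69, product 0.08970; [3] prior 0.54, lik 0.65, product 0.3510.
Normalizing constant = 0.50010; the posterior for Coin 1 is its product over the sum, 0.05940/0.50010 = 0.1188.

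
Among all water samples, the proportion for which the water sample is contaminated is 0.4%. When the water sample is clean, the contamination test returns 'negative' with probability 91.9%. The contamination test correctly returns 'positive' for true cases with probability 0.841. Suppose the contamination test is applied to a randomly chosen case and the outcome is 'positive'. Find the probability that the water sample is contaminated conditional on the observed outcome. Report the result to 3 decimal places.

Write H for 'the water sample is contaminated'. Prior odds H:¬H = 0.004/0.996 = 0.0040161. For the 'positive' outcome, the likelihood ratio is 0.841/0.081 = 10.383.
Posterior odds = 0.0040161 × 10.383 = 0.041698, so P(H|E) = 0.041698/(1+0.041698) = 0.040.

P(H | E) ≈ 0.040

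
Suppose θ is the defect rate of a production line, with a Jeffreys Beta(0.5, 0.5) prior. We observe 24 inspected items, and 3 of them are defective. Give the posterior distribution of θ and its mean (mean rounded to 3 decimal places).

Posterior: Beta(3.5, 21.5); mean ≈ 0.140

Observing 3 successes and 21 failures updates Beta(0.5, 0.5) by adding the success and failure counts to the two shape parameters: α = 0.5+3 = 3.5, β = 0.5+21 = 21.5.
Posterior mean = α/(α+β) = 3.5/25 = 0.140.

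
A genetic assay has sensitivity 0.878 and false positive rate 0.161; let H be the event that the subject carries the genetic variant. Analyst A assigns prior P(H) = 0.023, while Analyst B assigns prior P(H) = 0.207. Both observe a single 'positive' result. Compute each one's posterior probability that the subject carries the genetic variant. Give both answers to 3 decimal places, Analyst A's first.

The likelihood ratio for a 'positive' result is 0.878/0.161 = 5.4534.
Analyst A: prior odds 0.023/0.977 = 0.023541; posterior odds 0.12838; posterior probability 0.114.
Analyst B: prior odds 0.207/0.793 = 0.26103; posterior odds 1.4235; posterior probability 0.587.

Analyst A: 0.114; Analyst B: 0.587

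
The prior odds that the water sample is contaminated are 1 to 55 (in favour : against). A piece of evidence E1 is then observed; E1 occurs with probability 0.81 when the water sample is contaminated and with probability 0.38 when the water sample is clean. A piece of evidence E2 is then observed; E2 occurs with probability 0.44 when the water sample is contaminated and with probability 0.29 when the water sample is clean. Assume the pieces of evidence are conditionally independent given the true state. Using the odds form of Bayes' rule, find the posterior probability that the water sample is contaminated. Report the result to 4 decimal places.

Posterior probability ≈ 0.0555

Prior odds = 1/55 = 0.018182.
Likelihood ratio for E1 = 0.81/0.38 = 2.1316.
Likelihood ratio for E2 = 0.44/0.29 = 1.5172.
Posterior odds = prior odds × LR₁ × LR₂ = 0.058802.
Posterior probability = odds/(1+odds) = 0.058802/1.0588 = 0.0555.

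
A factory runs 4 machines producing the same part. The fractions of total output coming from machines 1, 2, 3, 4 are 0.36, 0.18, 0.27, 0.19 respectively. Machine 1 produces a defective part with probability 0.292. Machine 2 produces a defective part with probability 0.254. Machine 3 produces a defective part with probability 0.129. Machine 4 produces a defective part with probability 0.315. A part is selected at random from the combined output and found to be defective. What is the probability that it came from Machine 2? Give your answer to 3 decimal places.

P(defective|M1) = 0.292; P(defective|M2) = 0.254; P(defective|M3) = 0.129; P(defective|M4) = 0.315.
Prior × likelihood for each source: 0.36·0.292=0.1051, 0.18·0.254=0.04572, 0.27·0.129=0.03483, 0.19·0.315=0.05985. Summing gives P(defective) = 0.24552.
P(Machine 2 | defective) = 0.04572 / 0.24552 = 0.186.

Posterior probability ≈ 0.186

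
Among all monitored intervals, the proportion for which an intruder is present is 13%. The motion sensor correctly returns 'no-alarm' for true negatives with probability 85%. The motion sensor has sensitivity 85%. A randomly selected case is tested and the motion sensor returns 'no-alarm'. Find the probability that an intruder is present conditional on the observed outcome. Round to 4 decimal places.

Write H for 'an intruder is present'. Prior odds H:¬H = 0.13/0.87 = 0.14943. For the 'no-alarm' outcome, the likelihood ratio is 0.15/0.85 = 0.17647.
Posterior odds = 0.14943 × 0.17647 = 0.026369, so P(H|E) = 0.026369/(1+0.026369) = 0.0257.

P(H | E) ≈ 0.0257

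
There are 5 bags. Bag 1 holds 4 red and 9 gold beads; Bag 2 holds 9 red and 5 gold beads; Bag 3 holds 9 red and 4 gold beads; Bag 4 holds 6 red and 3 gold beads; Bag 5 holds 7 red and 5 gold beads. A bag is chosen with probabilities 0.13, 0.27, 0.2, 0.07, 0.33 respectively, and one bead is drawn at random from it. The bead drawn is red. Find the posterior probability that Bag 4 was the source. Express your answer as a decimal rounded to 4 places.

Tabulate prior·likelihood by source: [1] prior 0.13, lik 0.3077, product 0.04000; [2] prior 0.27, lik 0.6429, product 0.1736; [3] prior 0.2, lik 0.6923, product 0.1385; [4] prior 0.07, lik 0.6667, product 0.04667; [5] prior 0.33, lik 0.5833, product 0.1925.
Normalizing constant = 0.59120; the posterior for Bag 4 is its product over the sum, 0.04667/0.59120 = 0.0789.

Posterior probability ≈ 0.0789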